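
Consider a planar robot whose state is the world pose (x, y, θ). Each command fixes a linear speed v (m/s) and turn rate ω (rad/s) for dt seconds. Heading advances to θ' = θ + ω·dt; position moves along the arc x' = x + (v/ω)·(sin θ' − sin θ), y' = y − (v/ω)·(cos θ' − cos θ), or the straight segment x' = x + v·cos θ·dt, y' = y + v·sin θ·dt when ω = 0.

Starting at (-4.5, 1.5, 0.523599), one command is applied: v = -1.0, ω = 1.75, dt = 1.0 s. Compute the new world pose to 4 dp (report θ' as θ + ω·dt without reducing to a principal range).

(-4.6503, 0.6358, 2.2736)

θ' = 0.5236 + 1.75·1.0 = 2.2736
R = v/ω = -1.0/1.75 = -0.5714
x' = -4.5 + -0.5714·(sin 2.2736 − sin 0.5236) = -4.6503
y' = 1.5 − -0.5714·(cos 2.2736 − cos 0.5236) = 0.6358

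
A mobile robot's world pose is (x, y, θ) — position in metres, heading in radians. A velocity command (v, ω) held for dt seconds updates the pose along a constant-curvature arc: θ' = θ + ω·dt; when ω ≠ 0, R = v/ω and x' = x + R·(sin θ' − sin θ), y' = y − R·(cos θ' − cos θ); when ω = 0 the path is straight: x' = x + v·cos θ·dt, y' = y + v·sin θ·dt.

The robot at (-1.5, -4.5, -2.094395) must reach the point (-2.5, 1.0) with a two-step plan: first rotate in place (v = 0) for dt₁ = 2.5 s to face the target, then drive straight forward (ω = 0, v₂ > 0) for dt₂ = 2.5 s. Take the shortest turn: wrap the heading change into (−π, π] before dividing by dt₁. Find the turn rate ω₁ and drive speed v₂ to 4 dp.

ω₁ = -0.9753, v₂ = 2.2361

heading to target = atan2(1−-4.5, -2.5−-1.5) = 1.7506
Δθ = wrap(1.7506 − -2.0944) = -2.4381; ω₁ = Δθ/dt₁ = -0.9753
distance = √((-2.5−-1.5)² + (1−-4.5)²) = 5.5902; v₂ = distance/dt₂ = 2.2361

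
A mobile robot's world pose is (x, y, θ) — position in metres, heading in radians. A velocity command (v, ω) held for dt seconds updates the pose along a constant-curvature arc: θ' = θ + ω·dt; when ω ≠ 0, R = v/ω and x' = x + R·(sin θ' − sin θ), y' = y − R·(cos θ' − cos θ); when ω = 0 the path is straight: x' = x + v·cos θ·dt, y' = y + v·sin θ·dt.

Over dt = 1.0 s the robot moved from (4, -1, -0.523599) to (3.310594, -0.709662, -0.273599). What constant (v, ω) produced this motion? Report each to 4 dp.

Δθ = -0.273599 − -0.523599 = 0.250000
ω = Δθ/dt = 0.250000/1.0 = 0.2500
R = Δx/(sin θ' − sin θ) = -3.0000
v = R·ω = -3.0000·0.2500 = -0.7500

v = -0.7500, ω = 0.2500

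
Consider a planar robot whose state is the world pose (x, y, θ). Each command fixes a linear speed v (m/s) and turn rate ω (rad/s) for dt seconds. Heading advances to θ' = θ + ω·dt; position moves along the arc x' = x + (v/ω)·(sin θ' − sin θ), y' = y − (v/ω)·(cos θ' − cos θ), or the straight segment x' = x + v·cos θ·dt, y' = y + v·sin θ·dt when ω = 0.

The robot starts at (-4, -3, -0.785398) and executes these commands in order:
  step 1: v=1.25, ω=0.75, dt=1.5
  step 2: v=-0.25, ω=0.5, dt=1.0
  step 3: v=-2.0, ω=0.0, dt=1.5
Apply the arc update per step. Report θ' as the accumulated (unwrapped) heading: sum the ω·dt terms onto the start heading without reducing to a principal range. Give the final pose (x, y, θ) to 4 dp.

(-4.4752, -5.7637, 0.8396)

step 1: θ'=0.3396 (R=1.6667) → pose (-2.2663, -3.3930, 0.3396)
step 2: θ'=0.8396 (R=-0.5000) → pose (-2.4719, -3.5305, 0.8396)
step 3: θ'=0.8396 (straight) → pose (-4.4752, -5.7637, 0.8396)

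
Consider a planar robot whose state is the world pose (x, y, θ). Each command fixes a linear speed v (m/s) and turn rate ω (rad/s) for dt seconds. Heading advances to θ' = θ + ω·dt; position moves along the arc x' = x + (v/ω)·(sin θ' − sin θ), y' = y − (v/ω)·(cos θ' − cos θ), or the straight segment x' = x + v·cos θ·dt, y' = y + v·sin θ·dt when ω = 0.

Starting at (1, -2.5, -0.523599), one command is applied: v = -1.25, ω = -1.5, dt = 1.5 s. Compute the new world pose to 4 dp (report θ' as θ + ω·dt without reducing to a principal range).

(1.1169, -1.0008, -2.7736)

θ' = -0.5236 + -1.5·1.5 = -2.7736
R = v/ω = -1.25/-1.5 = 0.8333
x' = 1 + 0.8333·(sin -2.7736 − sin -0.5236) = 1.1169
y' = -2.5 − 0.8333·(cos -2.7736 − cos -0.5236) = -1.0008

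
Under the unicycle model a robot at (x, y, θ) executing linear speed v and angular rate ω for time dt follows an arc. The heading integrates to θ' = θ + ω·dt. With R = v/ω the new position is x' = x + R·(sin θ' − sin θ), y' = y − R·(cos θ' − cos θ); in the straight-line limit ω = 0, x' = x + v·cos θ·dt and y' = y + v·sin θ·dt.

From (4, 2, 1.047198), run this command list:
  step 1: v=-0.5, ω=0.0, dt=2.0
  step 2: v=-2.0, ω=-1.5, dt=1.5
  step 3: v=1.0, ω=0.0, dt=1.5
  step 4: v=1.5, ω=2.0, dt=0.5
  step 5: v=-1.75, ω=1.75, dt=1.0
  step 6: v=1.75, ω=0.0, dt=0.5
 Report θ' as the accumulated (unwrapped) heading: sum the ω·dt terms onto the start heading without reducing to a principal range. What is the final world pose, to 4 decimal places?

(1.0091, -0.6246, 1.5472)

step 1: θ'=1.0472 (straight) → pose (3.5000, 1.1340, 1.0472)
step 2: θ'=-1.2028 (R=1.3333) → pose (1.1012, 1.3210, -1.2028)
step 3: θ'=-1.2028 (straight) → pose (1.6408, -0.0786, -1.2028)
step 4: θ'=-0.2028 (R=0.7500) → pose (2.1896, -0.5434, -0.2028)
step 5: θ'=1.5472 (R=-1.0000) → pose (0.9884, -1.4993, 1.5472)
step 6: θ'=1.5472 (straight) → pose (1.0091, -0.6246, 1.5472)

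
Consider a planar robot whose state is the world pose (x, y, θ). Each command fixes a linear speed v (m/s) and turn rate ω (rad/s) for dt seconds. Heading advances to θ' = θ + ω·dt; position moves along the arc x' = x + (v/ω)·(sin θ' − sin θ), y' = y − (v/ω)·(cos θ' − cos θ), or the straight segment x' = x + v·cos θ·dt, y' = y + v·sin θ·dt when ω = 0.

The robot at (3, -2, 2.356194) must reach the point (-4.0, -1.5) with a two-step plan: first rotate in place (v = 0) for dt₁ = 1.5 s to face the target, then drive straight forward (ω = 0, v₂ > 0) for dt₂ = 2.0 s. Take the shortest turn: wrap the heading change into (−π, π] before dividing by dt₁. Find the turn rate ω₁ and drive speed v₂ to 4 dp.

heading to target = atan2(-1.5−-2, -4−3) = 3.0703
Δθ = wrap(3.0703 − 2.3562) = 0.7141; ω₁ = Δθ/dt₁ = 0.4761
distance = √((-4−3)² + (-1.5−-2)²) = 7.0178; v₂ = distance/dt₂ = 3.5089

ω₁ = 0.4761, v₂ = 3.5089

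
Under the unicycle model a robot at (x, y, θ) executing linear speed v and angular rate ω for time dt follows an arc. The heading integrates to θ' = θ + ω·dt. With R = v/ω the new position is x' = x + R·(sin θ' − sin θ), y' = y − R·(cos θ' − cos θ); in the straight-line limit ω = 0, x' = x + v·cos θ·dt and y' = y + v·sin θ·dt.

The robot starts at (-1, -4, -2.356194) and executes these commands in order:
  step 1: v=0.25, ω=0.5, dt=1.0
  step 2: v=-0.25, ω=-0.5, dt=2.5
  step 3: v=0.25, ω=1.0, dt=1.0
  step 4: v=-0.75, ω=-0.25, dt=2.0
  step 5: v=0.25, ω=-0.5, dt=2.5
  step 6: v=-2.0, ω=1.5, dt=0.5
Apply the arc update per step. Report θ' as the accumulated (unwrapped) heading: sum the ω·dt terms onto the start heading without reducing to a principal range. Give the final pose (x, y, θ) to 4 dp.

step 1: θ'=-1.8562 (R=0.5000) → pose (-1.1262, -4.2128, -1.8562)
step 2: θ'=-3.1062 (R=0.5000) → pose (-0.6641, -3.8539, -3.1062)
step 3: θ'=-2.1062 (R=0.2500) → pose (-0.8703, -3.9762, -2.1062)
step 4: θ'=-2.6062 (R=3.0000) → pose (0.1793, -2.9265, -2.6062)
step 5: θ'=-3.8562 (R=-0.5000) → pose (-0.4034, -2.8742, -3.8562)
step 6: θ'=-3.1062 (R=-1.3333) → pose (0.5175, -3.1995, -3.1062)

(0.5175, -3.1995, -3.1062)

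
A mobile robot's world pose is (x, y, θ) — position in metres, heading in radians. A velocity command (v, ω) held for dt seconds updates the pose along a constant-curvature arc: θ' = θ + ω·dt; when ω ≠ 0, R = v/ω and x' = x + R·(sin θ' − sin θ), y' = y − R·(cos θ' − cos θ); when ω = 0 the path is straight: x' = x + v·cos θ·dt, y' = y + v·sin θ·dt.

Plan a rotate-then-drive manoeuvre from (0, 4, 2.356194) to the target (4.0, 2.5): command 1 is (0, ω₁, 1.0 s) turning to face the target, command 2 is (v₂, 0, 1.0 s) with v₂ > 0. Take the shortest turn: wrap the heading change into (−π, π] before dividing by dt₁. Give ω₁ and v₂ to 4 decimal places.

heading to target = atan2(2.5−4, 4−0) = -0.3588
Δθ = wrap(-0.3588 − 2.3562) = -2.7150; ω₁ = Δθ/dt₁ = -2.7150
distance = √((4−0)² + (2.5−4)²) = 4.2720; v₂ = distance/dt₂ = 4.2720

ω₁ = -2.7150, v₂ = 4.2720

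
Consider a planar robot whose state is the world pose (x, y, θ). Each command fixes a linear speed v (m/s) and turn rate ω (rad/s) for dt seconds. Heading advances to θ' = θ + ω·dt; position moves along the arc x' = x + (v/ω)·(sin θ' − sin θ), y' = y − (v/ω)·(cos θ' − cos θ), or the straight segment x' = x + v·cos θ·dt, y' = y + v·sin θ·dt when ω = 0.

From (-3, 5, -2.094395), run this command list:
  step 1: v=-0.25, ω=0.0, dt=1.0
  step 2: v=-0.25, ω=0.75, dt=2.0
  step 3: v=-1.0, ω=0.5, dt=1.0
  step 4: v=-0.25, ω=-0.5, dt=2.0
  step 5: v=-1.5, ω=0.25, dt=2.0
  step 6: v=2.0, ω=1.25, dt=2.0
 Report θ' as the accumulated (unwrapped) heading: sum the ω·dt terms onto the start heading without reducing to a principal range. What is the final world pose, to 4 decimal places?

step 1: θ'=-2.0944 (straight) → pose (-2.8750, 5.2165, -2.0944)
step 2: θ'=-0.5944 (R=-0.3333) → pose (-2.9770, 5.6593, -0.5944)
step 3: θ'=-0.0944 (R=-2.0000) → pose (-3.9085, 5.9935, -0.0944)
step 4: θ'=-1.0944 (R=0.5000) → pose (-4.3057, 6.2619, -1.0944)
step 5: θ'=-0.5944 (R=-6.0000) → pose (-6.2776, 8.4814, -0.5944)
step 6: θ'=1.9056 (R=1.6000) → pose (-3.8704, 10.3327, 1.9056)

(-3.8704, 10.3327, 1.9056)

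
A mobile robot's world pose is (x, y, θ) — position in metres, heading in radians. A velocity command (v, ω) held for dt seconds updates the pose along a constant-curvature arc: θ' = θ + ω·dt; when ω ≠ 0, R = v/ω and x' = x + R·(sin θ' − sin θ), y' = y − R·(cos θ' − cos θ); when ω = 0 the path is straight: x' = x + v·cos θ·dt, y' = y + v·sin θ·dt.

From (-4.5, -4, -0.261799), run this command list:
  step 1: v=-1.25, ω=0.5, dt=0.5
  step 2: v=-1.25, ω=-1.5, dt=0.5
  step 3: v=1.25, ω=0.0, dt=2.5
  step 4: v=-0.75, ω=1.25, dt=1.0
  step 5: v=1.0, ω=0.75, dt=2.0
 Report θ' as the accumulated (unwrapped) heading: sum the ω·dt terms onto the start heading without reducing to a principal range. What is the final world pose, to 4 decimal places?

step 1: θ'=-0.0118 (R=-2.5000) → pose (-5.1175, -3.9150, -0.0118)
step 2: θ'=-0.7618 (R=0.8333) → pose (-5.6829, -3.6847, -0.7618)
step 3: θ'=-0.7618 (straight) → pose (-3.4217, -5.8417, -0.7618)
step 4: θ'=0.4882 (R=-0.6000) → pose (-4.1172, -5.7459, 0.4882)
step 5: θ'=1.9882 (R=1.3333) → pose (-3.5238, -4.0278, 1.9882)

(-3.5238, -4.0278, 1.9882)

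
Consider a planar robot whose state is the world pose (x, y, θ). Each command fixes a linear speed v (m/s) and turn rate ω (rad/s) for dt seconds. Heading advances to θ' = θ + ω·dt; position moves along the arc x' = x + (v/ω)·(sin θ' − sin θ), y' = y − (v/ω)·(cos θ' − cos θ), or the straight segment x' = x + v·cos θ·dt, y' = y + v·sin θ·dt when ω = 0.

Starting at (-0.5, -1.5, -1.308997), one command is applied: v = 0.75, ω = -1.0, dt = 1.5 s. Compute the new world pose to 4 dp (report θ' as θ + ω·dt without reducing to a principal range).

(-0.9796, -2.4030, -2.8090)

θ' = -1.3090 + -1.0·1.5 = -2.8090
R = v/ω = 0.75/-1.0 = -0.7500
x' = -0.5 + -0.7500·(sin -2.8090 − sin -1.3090) = -0.9796
y' = -1.5 − -0.7500·(cos -2.8090 − cos -1.3090) = -2.4030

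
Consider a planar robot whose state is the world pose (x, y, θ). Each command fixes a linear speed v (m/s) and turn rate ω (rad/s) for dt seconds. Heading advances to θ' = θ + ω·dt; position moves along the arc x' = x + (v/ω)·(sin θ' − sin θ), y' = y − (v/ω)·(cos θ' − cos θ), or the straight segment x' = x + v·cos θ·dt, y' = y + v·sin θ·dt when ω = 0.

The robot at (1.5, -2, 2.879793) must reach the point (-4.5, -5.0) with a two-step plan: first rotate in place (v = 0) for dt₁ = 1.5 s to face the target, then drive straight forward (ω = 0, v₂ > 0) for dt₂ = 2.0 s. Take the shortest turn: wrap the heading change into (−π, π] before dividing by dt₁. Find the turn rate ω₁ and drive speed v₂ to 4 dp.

ω₁ = 0.4836, v₂ = 3.3541

heading to target = atan2(-5−-2, -4.5−1.5) = -2.6779
Δθ = wrap(-2.6779 − 2.8798) = 0.7254; ω₁ = Δθ/dt₁ = 0.4836
distance = √((-4.5−1.5)² + (-5−-2)²) = 6.7082; v₂ = distance/dt₂ = 3.3541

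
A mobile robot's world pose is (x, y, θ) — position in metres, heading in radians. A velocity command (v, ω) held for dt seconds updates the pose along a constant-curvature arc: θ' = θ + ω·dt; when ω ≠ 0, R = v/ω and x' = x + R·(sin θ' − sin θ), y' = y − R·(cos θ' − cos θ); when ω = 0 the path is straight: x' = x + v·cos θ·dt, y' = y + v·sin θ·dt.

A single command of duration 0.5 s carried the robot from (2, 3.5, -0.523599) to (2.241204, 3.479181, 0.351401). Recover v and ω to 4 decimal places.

v = 0.5000, ω = 1.7500

Δθ = 0.351401 − -0.523599 = 0.875000
ω = Δθ/dt = 0.875000/0.5 = 1.7500
R = Δx/(sin θ' − sin θ) = 0.2857
v = R·ω = 0.2857·1.7500 = 0.5000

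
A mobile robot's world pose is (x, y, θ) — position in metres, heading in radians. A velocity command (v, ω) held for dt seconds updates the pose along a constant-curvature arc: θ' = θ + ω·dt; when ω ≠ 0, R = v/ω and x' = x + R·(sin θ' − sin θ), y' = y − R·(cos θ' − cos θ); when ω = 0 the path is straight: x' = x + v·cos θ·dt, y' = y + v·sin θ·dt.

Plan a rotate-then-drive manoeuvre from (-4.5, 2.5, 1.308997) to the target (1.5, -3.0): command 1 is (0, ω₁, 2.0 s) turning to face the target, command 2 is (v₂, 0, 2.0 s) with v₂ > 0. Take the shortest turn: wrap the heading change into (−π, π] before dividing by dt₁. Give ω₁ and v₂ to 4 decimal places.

ω₁ = -1.0255, v₂ = 4.0697

heading to target = atan2(-3−2.5, 1.5−-4.5) = -0.7419
Δθ = wrap(-0.7419 − 1.3090) = -2.0509; ω₁ = Δθ/dt₁ = -1.0255
distance = √((1.5−-4.5)² + (-3−2.5)²) = 8.1394; v₂ = distance/dt₂ = 4.0697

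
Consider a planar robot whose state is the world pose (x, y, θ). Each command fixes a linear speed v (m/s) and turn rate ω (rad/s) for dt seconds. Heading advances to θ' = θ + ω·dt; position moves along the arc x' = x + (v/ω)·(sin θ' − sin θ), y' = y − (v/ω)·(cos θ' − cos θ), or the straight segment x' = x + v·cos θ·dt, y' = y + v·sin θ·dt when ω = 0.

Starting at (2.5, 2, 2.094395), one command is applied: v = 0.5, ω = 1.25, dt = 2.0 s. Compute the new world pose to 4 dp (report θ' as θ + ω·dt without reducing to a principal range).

(1.7564, 1.8471, 4.5944)

θ' = 2.0944 + 1.25·2.0 = 4.5944
R = v/ω = 0.5/1.25 = 0.4000
x' = 2.5 + 0.4000·(sin 4.5944 − sin 2.0944) = 1.7564
y' = 2 − 0.4000·(cos 4.5944 − cos 2.0944) = 1.8471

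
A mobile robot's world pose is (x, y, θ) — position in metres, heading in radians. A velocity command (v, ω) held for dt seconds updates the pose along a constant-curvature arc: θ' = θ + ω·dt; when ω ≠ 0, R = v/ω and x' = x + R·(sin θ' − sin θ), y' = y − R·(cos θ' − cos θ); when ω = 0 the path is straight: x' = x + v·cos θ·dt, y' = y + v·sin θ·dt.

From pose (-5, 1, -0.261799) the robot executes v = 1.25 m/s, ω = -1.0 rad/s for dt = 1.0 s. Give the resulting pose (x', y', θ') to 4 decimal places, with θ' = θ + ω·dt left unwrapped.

θ' = -0.2618 + -1.0·1.0 = -1.2618
R = v/ω = 1.25/-1.0 = -1.2500
x' = -5 + -1.2500·(sin -1.2618 − sin -0.2618) = -4.1327
y' = 1 − -1.2500·(cos -1.2618 − cos -0.2618) = 0.1727

(-4.1327, 0.1727, -1.2618)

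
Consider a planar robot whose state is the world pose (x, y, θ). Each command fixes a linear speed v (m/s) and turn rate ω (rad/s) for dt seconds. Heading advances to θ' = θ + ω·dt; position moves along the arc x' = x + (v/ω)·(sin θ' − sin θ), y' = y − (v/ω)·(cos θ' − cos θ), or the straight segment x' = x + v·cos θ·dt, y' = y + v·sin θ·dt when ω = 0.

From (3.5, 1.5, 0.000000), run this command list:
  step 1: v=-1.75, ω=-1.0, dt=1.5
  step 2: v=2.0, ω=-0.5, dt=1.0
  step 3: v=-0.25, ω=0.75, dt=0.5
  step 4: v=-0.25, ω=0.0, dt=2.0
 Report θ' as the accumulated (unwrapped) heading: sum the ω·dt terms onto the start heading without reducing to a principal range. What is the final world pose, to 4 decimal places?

step 1: θ'=-1.5000 (R=1.7500) → pose (1.7544, 3.1262, -1.5000)
step 2: θ'=-2.0000 (R=-4.0000) → pose (1.4016, 1.1787, -2.0000)
step 3: θ'=-1.6250 (R=-0.3333) → pose (1.4313, 1.2993, -1.6250)
step 4: θ'=-1.6250 (straight) → pose (1.4584, 1.7986, -1.6250)

(1.4584, 1.7986, -1.6250)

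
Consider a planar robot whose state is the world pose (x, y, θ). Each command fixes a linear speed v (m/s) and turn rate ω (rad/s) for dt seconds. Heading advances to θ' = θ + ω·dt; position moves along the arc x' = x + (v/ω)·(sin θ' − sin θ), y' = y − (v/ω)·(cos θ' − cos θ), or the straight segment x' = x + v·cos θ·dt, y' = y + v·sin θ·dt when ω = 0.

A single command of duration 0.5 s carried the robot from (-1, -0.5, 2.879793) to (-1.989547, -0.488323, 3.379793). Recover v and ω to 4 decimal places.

Δθ = 3.379793 − 2.879793 = 0.500000
ω = Δθ/dt = 0.500000/0.5 = 1.0000
R = Δx/(sin θ' − sin θ) = 2.0000
v = R·ω = 2.0000·1.0000 = 2.0000

v = 2.0000, ω = 1.0000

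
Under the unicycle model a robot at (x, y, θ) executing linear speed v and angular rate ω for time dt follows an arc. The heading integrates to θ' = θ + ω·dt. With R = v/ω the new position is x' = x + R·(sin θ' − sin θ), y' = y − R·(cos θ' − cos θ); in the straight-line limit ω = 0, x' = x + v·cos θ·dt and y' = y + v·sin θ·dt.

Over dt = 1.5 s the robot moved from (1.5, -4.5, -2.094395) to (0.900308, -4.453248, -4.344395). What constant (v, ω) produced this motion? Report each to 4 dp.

v = 0.5000, ω = -1.5000

Δθ = -4.344395 − -2.094395 = -2.250000
ω = Δθ/dt = -2.250000/1.5 = -1.5000
R = Δx/(sin θ' − sin θ) = -0.3333
v = R·ω = -0.3333·-1.5000 = 0.5000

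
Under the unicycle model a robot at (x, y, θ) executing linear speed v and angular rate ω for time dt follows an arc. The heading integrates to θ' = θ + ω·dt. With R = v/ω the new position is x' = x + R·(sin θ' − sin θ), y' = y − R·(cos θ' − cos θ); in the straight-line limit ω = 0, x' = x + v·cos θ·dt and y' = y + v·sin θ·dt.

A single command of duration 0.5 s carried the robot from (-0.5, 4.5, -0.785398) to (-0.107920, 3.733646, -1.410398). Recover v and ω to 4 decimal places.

Δθ = -1.410398 − -0.785398 = -0.625000
ω = Δθ/dt = -0.625000/0.5 = -1.2500
R = −Δy/(cos θ' − cos θ) = -1.4000
v = R·ω = -1.4000·-1.2500 = 1.7500

v = 1.7500, ω = -1.2500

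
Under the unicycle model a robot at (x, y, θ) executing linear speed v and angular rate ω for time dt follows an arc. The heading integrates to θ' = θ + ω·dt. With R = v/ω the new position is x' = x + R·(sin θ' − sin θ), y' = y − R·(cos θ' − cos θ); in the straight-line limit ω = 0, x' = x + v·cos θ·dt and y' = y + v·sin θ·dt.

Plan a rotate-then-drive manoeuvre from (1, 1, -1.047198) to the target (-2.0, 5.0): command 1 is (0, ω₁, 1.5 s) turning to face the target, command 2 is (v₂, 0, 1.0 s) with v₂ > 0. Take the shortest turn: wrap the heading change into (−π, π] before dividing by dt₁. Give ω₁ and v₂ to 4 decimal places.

ω₁ = -2.0145, v₂ = 5.0000

heading to target = atan2(5−1, -2−1) = 2.2143
Δθ = wrap(2.2143 − -1.0472) = -3.0217; ω₁ = Δθ/dt₁ = -2.0145
distance = √((-2−1)² + (5−1)²) = 5.0000; v₂ = distance/dt₂ = 5.0000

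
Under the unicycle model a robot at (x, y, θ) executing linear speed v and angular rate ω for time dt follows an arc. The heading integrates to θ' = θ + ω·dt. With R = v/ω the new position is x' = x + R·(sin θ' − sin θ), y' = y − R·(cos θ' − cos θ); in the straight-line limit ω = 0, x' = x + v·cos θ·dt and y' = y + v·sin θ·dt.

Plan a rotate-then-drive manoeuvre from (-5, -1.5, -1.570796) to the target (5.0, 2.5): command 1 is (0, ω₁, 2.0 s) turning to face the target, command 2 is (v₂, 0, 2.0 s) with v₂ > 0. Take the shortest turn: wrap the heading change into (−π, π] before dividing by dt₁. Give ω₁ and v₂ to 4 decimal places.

ω₁ = 0.9757, v₂ = 5.3852

heading to target = atan2(2.5−-1.5, 5−-5) = 0.3805
Δθ = wrap(0.3805 − -1.5708) = 1.9513; ω₁ = Δθ/dt₁ = 0.9757
distance = √((5−-5)² + (2.5−-1.5)²) = 10.7703; v₂ = distance/dt₂ = 5.3852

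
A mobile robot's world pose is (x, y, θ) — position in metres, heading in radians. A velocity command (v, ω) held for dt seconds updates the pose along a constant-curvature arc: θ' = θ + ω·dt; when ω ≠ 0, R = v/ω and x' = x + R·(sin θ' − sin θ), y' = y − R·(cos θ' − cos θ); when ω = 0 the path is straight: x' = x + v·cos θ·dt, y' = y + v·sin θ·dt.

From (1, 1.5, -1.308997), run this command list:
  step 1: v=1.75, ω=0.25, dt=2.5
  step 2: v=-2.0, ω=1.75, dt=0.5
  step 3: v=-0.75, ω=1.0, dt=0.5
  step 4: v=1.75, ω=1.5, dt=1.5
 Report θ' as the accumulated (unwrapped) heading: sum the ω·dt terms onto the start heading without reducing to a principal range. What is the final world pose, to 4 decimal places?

step 1: θ'=-0.6840 (R=7.0000) → pose (3.3382, -2.1136, -0.6840)
step 2: θ'=0.1910 (R=-1.1429) → pose (2.3991, -1.8773, 0.1910)
step 3: θ'=0.6910 (R=-0.7500) → pose (2.0635, -2.0357, 0.6910)
step 4: θ'=2.9410 (R=1.1667) → pose (1.5524, 0.0066, 2.9410)

(1.5524, 0.0066, 2.9410)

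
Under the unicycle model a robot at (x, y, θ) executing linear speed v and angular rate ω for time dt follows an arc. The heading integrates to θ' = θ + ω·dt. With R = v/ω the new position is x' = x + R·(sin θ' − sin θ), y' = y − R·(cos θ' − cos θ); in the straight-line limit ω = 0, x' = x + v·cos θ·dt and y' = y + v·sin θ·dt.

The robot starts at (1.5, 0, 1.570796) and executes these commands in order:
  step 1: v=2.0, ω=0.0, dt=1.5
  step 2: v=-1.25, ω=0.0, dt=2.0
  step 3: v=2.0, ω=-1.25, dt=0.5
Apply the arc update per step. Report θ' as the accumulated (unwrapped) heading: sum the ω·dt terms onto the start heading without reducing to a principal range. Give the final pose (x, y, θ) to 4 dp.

(1.8025, 1.4362, 0.9458)

step 1: θ'=1.5708 (straight) → pose (1.5000, 3.0000, 1.5708)
step 2: θ'=1.5708 (straight) → pose (1.5000, 0.5000, 1.5708)
step 3: θ'=0.9458 (R=-1.6000) → pose (1.8025, 1.4362, 0.9458)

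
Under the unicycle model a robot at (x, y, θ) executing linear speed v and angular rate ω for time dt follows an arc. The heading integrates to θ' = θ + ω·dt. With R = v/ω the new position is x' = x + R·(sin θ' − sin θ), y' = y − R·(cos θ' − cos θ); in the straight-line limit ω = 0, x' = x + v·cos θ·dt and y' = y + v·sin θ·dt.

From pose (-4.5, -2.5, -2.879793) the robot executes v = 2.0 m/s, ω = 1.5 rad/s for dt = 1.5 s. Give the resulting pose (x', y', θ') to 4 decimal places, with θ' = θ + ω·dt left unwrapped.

θ' = -2.8798 + 1.5·1.5 = -0.6298
R = v/ω = 2.0/1.5 = 1.3333
x' = -4.5 + 1.3333·(sin -0.6298 − sin -2.8798) = -4.9402
y' = -2.5 − 1.3333·(cos -0.6298 − cos -2.8798) = -4.8654

(-4.9402, -4.8654, -0.6298)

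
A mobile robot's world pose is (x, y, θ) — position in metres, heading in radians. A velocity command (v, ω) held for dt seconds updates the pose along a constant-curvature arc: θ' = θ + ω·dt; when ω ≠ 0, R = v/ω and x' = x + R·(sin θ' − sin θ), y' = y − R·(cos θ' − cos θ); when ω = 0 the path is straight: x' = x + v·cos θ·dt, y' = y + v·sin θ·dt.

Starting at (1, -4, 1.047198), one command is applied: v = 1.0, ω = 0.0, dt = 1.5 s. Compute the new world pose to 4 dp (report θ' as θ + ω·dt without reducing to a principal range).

(1.7500, -2.7010, 1.0472)

θ' = 1.0472 + 0.0·1.5 = 1.0472
ω = 0 → straight: x' = 1 + 1.0·cos(1.0472)·1.5 = 1.7500
y' = -4 + 1.0·sin(1.0472)·1.5 = -2.7010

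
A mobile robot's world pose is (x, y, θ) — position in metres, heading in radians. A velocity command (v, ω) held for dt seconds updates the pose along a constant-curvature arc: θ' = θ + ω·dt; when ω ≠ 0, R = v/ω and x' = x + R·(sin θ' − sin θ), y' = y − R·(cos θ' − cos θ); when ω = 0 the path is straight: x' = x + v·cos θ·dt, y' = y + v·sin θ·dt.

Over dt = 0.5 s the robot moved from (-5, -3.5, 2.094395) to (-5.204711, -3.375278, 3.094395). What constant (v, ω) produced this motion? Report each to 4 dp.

v = 0.5000, ω = 2.0000

Δθ = 3.094395 − 2.094395 = 1.000000
ω = Δθ/dt = 1.000000/0.5 = 2.0000
R = Δx/(sin θ' − sin θ) = 0.2500
v = R·ω = 0.2500·2.0000 = 0.5000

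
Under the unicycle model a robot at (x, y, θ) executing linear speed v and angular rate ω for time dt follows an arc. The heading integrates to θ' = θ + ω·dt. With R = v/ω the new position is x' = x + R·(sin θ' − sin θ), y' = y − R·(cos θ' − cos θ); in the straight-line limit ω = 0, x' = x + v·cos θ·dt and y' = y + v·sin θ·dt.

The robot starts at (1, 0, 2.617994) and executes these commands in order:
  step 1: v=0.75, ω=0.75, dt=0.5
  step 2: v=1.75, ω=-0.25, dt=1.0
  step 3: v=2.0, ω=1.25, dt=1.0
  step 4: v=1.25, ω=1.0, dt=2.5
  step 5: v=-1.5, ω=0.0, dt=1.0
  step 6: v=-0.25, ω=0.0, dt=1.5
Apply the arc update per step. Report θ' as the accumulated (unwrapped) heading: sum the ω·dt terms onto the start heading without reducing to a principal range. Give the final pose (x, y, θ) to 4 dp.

(-3.4903, -2.2625, 6.4930)

step 1: θ'=2.9930 (R=1.0000) → pose (0.6481, 0.1230, 2.9930)
step 2: θ'=2.7430 (R=-7.0000) → pose (-1.0325, 0.5946, 2.7430)
step 3: θ'=3.9930 (R=1.6000) → pose (-2.8570, 0.1743, 3.9930)
step 4: θ'=6.4930 (R=1.2500) → pose (-1.6564, -1.8720, 6.4930)
step 5: θ'=6.4930 (straight) → pose (-3.1235, -2.1844, 6.4930)
step 6: θ'=6.4930 (straight) → pose (-3.4903, -2.2625, 6.4930)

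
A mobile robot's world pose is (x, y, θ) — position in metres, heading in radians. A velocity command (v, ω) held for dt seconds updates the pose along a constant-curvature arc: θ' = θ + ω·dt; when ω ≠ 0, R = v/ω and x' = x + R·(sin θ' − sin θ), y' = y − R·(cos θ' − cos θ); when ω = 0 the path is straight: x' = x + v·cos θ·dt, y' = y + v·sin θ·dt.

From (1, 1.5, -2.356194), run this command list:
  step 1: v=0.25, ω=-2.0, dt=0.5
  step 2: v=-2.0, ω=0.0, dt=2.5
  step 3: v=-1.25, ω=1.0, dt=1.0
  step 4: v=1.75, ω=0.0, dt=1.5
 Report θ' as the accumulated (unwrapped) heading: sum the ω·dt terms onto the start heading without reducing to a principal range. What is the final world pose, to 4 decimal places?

(5.0642, -1.1172, -2.3562)

step 1: θ'=-3.3562 (R=-0.1250) → pose (0.8850, 1.4663, -3.3562)
step 2: θ'=-3.3562 (straight) → pose (5.7703, 0.4015, -3.3562)
step 3: θ'=-2.3562 (R=-1.2500) → pose (6.9204, 0.7389, -2.3562)
step 4: θ'=-2.3562 (straight) → pose (5.0642, -1.1172, -2.3562)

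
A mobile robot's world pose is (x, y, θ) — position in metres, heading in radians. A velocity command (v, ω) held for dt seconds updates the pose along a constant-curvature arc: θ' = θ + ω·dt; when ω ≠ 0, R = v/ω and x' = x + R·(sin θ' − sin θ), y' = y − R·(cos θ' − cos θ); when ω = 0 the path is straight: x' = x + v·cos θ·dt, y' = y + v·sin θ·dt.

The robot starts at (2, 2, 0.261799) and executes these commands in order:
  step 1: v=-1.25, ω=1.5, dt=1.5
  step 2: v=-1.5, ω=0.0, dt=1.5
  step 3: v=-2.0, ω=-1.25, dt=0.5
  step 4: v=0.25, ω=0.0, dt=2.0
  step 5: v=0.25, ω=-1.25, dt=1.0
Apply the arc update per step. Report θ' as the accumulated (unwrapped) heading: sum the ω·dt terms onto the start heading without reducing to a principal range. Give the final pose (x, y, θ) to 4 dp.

(4.0374, -0.9012, 0.6368)

step 1: θ'=2.5118 (R=-0.8333) → pose (1.7249, 0.5216, 2.5118)
step 2: θ'=2.5118 (straight) → pose (3.5432, -0.8036, 2.5118)
step 3: θ'=1.8868 (R=1.6000) → pose (4.1216, -1.5994, 1.8868)
step 4: θ'=1.8868 (straight) → pose (3.9662, -1.1242, 1.8868)
step 5: θ'=0.6368 (R=-0.2000) → pose (4.0374, -0.9012, 0.6368)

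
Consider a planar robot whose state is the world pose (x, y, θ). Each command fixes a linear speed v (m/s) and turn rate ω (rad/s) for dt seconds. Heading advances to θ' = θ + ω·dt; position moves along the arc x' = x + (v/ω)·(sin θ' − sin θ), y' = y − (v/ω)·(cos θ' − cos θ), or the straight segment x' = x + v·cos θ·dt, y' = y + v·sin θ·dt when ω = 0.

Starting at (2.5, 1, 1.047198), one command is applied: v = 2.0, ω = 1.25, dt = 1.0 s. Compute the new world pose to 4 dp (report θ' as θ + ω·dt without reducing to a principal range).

(2.3105, 2.8627, 2.2972)

θ' = 1.0472 + 1.25·1.0 = 2.2972
R = v/ω = 2.0/1.25 = 1.6000
x' = 2.5 + 1.6000·(sin 2.2972 − sin 1.0472) = 2.3105
y' = 1 − 1.6000·(cos 2.2972 − cos 1.0472) = 2.8627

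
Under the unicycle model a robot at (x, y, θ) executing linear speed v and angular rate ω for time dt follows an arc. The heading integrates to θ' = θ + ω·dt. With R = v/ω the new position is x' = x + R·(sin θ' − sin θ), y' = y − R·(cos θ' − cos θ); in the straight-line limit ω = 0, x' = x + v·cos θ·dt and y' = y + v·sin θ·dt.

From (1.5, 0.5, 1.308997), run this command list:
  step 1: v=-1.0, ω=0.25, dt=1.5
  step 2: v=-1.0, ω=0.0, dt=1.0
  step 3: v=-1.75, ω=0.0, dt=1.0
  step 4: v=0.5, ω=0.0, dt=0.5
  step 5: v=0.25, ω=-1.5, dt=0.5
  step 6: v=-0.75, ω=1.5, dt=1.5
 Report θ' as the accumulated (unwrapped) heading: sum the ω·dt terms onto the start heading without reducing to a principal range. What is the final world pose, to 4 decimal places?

step 1: θ'=1.6840 (R=-4.0000) → pose (1.3893, -0.9871, 1.6840)
step 2: θ'=1.6840 (straight) → pose (1.5023, -1.9807, 1.6840)
step 3: θ'=1.6840 (straight) → pose (1.6999, -3.7195, 1.6840)
step 4: θ'=1.6840 (straight) → pose (1.6717, -3.4711, 1.6840)
step 5: θ'=0.9340 (R=-0.1667) → pose (1.7033, -3.3532, 0.9340)
step 6: θ'=3.1840 (R=-0.5000) → pose (2.1265, -4.1500, 3.1840)

(2.1265, -4.1500, 3.1840)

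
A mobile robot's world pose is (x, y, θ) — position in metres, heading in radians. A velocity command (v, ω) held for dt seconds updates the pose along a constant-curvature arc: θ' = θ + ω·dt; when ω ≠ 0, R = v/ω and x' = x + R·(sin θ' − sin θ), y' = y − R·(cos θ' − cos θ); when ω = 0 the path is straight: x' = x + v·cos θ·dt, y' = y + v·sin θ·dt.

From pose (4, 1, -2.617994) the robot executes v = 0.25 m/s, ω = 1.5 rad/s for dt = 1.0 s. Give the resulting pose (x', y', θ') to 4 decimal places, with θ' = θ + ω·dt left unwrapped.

(3.9335, 0.7827, -1.1180)

θ' = -2.6180 + 1.5·1.0 = -1.1180
R = v/ω = 0.25/1.5 = 0.1667
x' = 4 + 0.1667·(sin -1.1180 − sin -2.6180) = 3.9335
y' = 1 − 0.1667·(cos -1.1180 − cos -2.6180) = 0.7827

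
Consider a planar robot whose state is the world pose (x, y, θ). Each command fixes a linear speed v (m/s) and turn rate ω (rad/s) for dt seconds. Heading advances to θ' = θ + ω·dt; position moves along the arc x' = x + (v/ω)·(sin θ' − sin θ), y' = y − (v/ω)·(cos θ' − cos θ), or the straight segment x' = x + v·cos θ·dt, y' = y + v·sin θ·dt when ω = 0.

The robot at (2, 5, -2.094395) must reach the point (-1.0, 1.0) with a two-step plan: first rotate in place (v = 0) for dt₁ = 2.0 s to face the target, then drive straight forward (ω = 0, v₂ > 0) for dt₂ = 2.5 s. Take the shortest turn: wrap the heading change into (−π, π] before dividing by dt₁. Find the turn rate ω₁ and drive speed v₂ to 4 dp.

heading to target = atan2(1−5, -1−2) = -2.2143
Δθ = wrap(-2.2143 − -2.0944) = -0.1199; ω₁ = Δθ/dt₁ = -0.0600
distance = √((-1−2)² + (1−5)²) = 5.0000; v₂ = distance/dt₂ = 2.0000

ω₁ = -0.0600, v₂ = 2.0000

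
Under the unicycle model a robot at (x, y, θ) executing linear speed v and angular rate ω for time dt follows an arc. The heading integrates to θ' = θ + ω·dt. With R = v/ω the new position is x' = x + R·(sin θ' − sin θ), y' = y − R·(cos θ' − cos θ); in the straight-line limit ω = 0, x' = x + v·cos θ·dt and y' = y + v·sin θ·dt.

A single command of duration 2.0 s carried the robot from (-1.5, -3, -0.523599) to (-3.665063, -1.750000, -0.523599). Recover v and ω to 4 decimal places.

v = -1.2500, ω = 0.0000

Δθ = -0.523599 − -0.523599 = 0.000000
ω = Δθ/dt = 0.000000/2.0 = 0.0000
ω = 0 → v = (Δx·cos θ + Δy·sin θ)/dt = -1.2500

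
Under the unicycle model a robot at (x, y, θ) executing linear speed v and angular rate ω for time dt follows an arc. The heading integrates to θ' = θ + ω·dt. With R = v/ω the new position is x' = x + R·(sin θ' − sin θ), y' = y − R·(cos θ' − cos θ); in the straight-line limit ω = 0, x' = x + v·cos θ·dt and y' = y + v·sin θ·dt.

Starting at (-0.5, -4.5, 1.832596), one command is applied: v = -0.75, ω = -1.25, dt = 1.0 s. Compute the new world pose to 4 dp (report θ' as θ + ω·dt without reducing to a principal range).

(-0.7494, -5.1563, 0.5826)

θ' = 1.8326 + -1.25·1.0 = 0.5826
R = v/ω = -0.75/-1.25 = 0.6000
x' = -0.5 + 0.6000·(sin 0.5826 − sin 1.8326) = -0.7494
y' = -4.5 − 0.6000·(cos 0.5826 − cos 1.8326) = -5.1563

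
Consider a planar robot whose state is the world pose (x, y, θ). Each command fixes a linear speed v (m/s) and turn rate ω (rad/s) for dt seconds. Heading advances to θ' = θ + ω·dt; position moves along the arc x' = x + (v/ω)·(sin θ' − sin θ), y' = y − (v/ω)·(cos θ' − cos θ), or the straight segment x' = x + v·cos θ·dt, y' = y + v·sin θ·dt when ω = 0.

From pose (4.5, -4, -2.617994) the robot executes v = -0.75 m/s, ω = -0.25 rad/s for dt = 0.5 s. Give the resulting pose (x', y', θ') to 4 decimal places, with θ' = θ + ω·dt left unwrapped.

θ' = -2.6180 + -0.25·0.5 = -2.7430
R = v/ω = -0.75/-0.25 = 3.0000
x' = 4.5 + 3.0000·(sin -2.7430 − sin -2.6180) = 4.8356
y' = -4 − 3.0000·(cos -2.7430 − cos -2.6180) = -3.8333

(4.8356, -3.8333, -2.7430)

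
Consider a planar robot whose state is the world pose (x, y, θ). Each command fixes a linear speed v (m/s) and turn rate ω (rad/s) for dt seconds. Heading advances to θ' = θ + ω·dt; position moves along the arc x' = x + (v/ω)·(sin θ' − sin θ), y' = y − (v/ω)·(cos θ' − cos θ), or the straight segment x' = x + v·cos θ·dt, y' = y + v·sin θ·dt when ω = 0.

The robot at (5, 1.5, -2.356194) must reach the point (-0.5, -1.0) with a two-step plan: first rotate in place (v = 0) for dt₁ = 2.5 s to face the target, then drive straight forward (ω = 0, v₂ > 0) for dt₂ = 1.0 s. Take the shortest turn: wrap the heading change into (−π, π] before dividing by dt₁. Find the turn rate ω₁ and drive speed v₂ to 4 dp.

ω₁ = -0.1435, v₂ = 6.0415

heading to target = atan2(-1−1.5, -0.5−5) = -2.7150
Δθ = wrap(-2.7150 − -2.3562) = -0.3588; ω₁ = Δθ/dt₁ = -0.1435
distance = √((-0.5−5)² + (-1−1.5)²) = 6.0415; v₂ = distance/dt₂ = 6.0415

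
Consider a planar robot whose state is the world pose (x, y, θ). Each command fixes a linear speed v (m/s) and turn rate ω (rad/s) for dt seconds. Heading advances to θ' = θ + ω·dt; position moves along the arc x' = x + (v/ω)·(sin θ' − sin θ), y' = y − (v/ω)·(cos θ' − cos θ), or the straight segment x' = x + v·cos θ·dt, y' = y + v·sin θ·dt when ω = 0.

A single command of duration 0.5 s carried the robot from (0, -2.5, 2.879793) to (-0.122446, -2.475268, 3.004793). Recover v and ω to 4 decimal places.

v = 0.2500, ω = 0.2500

Δθ = 3.004793 − 2.879793 = 0.125000
ω = Δθ/dt = 0.125000/0.5 = 0.2500
R = Δx/(sin θ' − sin θ) = 1.0000
v = R·ω = 1.0000·0.2500 = 0.2500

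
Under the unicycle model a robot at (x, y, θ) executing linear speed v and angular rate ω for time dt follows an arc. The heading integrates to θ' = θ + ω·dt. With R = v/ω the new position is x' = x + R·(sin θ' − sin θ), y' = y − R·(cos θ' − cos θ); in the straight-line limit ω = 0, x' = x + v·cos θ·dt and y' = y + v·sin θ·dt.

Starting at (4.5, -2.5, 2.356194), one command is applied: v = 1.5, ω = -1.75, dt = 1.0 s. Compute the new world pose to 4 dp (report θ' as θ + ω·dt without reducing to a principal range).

θ' = 2.3562 + -1.75·1.0 = 0.6062
R = v/ω = 1.5/-1.75 = -0.8571
x' = 4.5 + -0.8571·(sin 0.6062 − sin 2.3562) = 4.6177
y' = -2.5 − -0.8571·(cos 0.6062 − cos 2.3562) = -1.1895

(4.6177, -1.1895, 0.6062)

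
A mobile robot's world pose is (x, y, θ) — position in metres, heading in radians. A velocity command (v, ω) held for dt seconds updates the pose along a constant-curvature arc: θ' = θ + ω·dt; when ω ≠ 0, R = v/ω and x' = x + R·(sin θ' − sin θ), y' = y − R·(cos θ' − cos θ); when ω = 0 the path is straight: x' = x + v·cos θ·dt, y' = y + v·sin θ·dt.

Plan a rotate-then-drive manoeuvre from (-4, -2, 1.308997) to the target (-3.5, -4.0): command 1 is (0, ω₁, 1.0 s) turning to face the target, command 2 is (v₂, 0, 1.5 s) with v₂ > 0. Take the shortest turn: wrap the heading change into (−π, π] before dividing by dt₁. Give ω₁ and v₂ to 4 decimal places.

heading to target = atan2(-4−-2, -3.5−-4) = -1.3258
Δθ = wrap(-1.3258 − 1.3090) = -2.6348; ω₁ = Δθ/dt₁ = -2.6348
distance = √((-3.5−-4)² + (-4−-2)²) = 2.0616; v₂ = distance/dt₂ = 1.3744

ω₁ = -2.6348, v₂ = 1.3744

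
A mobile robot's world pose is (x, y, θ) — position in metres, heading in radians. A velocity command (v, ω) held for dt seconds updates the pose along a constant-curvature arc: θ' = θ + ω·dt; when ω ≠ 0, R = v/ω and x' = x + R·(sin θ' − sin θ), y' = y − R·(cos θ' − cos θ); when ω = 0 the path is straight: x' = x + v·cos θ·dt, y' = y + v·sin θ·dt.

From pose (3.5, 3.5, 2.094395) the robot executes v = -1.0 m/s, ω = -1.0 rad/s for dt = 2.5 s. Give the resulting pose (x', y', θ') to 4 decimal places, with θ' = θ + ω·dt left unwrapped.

θ' = 2.0944 + -1.0·2.5 = -0.4056
R = v/ω = -1.0/-1.0 = 1.0000
x' = 3.5 + 1.0000·(sin -0.4056 − sin 2.0944) = 2.2394
y' = 3.5 − 1.0000·(cos -0.4056 − cos 2.0944) = 2.0811

(2.2394, 2.0811, -0.4056)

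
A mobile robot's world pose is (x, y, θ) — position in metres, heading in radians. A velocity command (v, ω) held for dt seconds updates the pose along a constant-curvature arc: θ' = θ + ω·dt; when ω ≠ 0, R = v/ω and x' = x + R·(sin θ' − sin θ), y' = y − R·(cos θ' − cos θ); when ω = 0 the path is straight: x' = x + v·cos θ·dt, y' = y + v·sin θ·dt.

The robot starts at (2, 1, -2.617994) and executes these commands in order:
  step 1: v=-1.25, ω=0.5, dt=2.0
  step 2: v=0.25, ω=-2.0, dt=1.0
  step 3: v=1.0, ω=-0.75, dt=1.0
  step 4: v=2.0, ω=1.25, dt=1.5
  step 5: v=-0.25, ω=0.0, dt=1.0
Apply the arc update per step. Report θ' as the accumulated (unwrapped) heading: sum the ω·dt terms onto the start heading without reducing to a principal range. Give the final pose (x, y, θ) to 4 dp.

(0.1481, 4.5625, -2.4930)

step 1: θ'=-1.6180 (R=-2.5000) → pose (3.2472, 3.0471, -1.6180)
step 2: θ'=-3.6180 (R=-0.1250) → pose (3.0650, 2.9419, -3.6180)
step 3: θ'=-4.3680 (R=-1.3333) → pose (2.4214, 3.6766, -4.3680)
step 4: θ'=-2.4930 (R=1.6000) → pose (-0.0511, 4.4115, -2.4930)
step 5: θ'=-2.4930 (straight) → pose (0.1481, 4.5625, -2.4930)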